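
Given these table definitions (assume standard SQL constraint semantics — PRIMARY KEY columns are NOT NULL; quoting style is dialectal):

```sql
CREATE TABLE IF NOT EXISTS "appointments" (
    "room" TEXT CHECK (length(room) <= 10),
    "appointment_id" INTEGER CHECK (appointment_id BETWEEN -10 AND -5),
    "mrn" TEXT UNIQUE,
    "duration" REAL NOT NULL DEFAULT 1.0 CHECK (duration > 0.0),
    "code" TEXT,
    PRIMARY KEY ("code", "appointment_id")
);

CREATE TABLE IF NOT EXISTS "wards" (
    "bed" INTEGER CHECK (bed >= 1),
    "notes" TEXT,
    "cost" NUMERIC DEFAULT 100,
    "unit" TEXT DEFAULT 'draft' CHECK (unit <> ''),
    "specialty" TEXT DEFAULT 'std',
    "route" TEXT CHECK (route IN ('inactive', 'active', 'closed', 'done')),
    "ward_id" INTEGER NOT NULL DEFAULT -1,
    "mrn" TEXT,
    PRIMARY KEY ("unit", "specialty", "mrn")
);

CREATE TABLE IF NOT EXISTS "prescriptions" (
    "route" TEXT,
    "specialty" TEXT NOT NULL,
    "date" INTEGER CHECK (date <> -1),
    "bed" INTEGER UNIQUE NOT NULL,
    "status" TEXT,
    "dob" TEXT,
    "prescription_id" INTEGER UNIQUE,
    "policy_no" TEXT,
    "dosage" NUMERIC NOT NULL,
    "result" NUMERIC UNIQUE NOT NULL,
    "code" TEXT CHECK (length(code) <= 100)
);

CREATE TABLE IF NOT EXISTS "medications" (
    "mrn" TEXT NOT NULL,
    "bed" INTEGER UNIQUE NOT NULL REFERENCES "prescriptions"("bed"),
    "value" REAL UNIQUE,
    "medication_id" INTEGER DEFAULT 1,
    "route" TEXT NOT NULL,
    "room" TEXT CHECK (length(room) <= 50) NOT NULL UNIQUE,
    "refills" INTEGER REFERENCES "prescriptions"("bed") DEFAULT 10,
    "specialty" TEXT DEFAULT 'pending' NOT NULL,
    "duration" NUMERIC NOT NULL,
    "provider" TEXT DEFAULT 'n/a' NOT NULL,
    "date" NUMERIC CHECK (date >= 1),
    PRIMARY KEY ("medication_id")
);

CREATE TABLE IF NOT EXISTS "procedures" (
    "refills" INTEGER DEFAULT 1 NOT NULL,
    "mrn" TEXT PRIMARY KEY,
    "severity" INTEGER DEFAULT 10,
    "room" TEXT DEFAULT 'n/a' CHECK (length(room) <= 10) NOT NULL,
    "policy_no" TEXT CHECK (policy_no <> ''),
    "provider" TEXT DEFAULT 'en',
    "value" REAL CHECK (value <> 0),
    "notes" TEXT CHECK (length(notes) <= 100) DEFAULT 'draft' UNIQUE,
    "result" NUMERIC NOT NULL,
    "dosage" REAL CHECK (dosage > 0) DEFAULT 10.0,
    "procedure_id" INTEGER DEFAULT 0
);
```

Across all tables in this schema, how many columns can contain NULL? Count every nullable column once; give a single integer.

appointments: 2 nullable (room, mrn — PK (code, appointment_id) and explicit NOT NULL columns excluded).
wards: 4 nullable (bed, notes, cost, route — PK (unit, specialty, mrn) and explicit NOT NULL columns excluded).
prescriptions: 7 nullable (route, date, status, dob, prescription_id, policy_no, code — PK none and explicit NOT NULL columns excluded).
medications: 3 nullable (value, refills, date — PK (medication_id) and explicit NOT NULL columns excluded).
procedures: 7 nullable (severity, policy_no, provider, value, notes, dosage, procedure_id — PK (mrn) and explicit NOT NULL columns excluded).
Total: 2 + 4 + 7 + 3 + 7 = 23.

23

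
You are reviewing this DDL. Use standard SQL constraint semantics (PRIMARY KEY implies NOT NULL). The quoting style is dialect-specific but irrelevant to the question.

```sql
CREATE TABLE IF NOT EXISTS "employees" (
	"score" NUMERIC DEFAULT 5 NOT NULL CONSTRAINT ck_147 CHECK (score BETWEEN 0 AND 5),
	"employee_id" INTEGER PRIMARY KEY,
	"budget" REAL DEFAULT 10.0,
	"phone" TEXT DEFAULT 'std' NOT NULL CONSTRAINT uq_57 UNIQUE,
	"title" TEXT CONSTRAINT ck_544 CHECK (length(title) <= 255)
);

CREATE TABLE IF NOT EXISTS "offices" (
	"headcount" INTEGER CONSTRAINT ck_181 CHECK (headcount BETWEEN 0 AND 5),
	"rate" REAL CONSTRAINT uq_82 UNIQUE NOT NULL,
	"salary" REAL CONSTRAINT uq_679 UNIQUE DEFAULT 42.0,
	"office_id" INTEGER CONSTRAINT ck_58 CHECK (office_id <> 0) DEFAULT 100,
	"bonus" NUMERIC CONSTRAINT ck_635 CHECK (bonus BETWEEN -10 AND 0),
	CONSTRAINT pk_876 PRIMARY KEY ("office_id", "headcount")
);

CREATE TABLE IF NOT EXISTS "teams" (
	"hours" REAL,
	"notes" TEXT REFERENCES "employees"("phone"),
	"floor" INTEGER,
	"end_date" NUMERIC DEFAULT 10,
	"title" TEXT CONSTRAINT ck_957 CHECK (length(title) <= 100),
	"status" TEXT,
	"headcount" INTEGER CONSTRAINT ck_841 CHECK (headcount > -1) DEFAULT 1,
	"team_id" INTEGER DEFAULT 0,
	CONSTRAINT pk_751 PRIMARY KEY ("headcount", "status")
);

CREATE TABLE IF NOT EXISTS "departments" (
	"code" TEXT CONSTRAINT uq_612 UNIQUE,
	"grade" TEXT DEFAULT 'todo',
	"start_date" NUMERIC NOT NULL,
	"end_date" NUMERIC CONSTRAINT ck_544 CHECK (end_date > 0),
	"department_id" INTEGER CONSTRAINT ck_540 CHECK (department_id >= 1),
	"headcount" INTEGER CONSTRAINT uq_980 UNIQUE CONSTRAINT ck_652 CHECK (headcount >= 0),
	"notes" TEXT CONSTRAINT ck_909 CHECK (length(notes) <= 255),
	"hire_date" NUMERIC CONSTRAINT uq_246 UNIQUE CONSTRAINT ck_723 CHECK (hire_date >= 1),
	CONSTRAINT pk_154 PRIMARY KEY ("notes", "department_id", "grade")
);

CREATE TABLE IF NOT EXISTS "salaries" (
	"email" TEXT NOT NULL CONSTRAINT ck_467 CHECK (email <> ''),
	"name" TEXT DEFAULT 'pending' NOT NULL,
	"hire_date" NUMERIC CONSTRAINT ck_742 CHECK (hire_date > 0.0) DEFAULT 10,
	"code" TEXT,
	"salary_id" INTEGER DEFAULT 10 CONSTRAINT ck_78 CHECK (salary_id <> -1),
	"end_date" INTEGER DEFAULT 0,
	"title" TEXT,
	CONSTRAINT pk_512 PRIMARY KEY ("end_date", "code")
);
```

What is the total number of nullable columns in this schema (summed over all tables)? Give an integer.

employees: 2 nullable (budget, title — PK (employee_id) and explicit NOT NULL columns excluded).
offices: 2 nullable (salary, bonus — PK (office_id, headcount) and explicit NOT NULL columns excluded).
teams: 6 nullable (hours, notes, floor, end_date, title, team_id — PK (headcount, status) and explicit NOT NULL columns excluded).
departments: 4 nullable (code, end_date, headcount, hire_date — PK (notes, department_id, grade) and explicit NOT NULL columns excluded).
salaries: 3 nullable (hire_date, salary_id, title — PK (end_date, code) and explicit NOT NULL columns excluded).
Total: 2 + 2 + 6 + 4 + 3 = 17.

17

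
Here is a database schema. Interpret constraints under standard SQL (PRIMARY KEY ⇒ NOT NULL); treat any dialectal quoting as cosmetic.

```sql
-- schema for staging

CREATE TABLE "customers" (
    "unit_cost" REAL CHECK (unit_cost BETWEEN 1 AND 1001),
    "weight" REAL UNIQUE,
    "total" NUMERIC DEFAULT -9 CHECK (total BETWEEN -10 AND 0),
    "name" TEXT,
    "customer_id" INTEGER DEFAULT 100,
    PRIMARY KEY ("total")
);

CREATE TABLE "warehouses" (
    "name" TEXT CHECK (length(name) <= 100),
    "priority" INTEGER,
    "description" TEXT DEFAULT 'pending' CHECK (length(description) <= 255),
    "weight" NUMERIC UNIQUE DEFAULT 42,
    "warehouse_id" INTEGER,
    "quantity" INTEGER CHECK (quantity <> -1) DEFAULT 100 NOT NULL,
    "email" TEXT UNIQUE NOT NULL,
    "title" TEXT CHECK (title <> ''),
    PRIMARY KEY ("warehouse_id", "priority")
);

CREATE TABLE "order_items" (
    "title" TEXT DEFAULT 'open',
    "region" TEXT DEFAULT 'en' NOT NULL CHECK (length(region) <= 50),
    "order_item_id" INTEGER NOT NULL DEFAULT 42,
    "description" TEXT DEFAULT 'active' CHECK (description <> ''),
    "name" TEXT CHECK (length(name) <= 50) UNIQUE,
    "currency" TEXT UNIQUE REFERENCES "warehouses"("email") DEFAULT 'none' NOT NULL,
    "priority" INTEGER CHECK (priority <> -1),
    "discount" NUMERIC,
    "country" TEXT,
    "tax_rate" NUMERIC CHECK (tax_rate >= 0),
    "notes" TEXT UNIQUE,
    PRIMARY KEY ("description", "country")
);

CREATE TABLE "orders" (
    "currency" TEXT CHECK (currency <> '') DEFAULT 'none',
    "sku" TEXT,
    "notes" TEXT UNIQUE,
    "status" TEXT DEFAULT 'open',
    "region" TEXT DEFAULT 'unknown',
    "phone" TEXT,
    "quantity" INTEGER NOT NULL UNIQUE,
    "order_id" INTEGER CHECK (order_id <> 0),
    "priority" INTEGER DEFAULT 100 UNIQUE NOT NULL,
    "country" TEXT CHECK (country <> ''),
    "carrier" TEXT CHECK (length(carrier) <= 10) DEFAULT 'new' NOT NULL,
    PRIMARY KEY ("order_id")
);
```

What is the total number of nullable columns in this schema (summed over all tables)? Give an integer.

21

customers: 4 nullable (unit_cost, weight, name, customer_id — PK (total) and explicit NOT NULL columns excluded).
warehouses: 4 nullable (name, description, weight, title — PK (warehouse_id, priority) and explicit NOT NULL columns excluded).
order_items: 6 nullable (title, name, priority, discount, tax_rate, notes — PK (description, country) and explicit NOT NULL columns excluded).
orders: 7 nullable (currency, sku, notes, status, region, phone, country — PK (order_id) and explicit NOT NULL columns excluded).
Total: 4 + 4 + 6 + 7 = 21.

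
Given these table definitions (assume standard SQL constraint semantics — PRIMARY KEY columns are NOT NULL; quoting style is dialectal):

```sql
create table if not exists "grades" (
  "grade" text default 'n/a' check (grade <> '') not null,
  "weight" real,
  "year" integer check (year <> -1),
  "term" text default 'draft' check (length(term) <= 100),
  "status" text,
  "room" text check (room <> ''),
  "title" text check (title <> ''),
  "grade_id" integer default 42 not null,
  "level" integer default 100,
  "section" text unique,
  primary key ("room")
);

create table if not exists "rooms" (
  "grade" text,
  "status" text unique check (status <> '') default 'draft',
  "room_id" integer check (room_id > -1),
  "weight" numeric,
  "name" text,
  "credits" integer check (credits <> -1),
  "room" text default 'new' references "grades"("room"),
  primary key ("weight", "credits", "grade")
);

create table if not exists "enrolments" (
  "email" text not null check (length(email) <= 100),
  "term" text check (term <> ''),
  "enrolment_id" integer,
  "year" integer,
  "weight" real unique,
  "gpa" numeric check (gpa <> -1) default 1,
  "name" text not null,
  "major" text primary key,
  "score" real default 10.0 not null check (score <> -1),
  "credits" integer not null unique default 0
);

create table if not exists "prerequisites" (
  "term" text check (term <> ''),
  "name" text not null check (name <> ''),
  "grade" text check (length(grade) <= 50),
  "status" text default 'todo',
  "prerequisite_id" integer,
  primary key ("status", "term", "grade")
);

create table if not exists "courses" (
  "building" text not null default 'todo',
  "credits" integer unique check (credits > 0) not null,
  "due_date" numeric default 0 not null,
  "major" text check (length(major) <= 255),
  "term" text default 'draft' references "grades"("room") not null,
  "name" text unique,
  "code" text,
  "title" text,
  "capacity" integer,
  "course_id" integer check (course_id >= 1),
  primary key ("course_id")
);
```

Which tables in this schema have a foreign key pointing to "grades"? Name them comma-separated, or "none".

rooms, courses

- rooms.room references grades(room).
- courses.term references grades(room).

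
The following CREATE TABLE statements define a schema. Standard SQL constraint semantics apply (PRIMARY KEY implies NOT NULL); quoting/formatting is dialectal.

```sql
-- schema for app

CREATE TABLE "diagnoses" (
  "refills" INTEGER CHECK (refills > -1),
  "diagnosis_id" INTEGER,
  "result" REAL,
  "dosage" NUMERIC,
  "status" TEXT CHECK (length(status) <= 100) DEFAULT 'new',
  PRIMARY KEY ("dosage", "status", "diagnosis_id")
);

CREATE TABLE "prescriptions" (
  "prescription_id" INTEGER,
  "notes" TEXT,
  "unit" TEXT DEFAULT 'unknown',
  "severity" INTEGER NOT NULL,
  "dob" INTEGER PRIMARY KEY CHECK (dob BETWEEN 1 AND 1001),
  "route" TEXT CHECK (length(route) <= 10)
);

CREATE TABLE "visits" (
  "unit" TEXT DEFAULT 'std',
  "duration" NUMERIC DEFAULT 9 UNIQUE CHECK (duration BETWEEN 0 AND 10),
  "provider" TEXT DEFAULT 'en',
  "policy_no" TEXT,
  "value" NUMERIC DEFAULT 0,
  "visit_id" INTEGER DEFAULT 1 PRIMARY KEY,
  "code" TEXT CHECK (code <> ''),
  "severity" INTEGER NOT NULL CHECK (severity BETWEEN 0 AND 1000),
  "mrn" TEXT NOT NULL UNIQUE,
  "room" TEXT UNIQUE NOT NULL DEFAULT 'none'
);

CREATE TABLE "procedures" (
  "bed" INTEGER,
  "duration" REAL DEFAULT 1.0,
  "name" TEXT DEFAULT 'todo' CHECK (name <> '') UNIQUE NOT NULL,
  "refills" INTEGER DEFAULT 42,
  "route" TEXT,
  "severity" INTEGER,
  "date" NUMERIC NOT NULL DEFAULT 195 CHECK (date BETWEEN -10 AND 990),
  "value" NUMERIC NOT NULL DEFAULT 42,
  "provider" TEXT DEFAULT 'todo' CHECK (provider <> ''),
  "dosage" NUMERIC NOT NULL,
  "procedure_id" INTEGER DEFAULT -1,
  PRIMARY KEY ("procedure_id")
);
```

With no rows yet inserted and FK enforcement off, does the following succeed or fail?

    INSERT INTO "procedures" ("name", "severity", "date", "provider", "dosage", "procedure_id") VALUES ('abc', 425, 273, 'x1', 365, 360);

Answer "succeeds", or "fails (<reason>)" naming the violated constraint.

succeeds

NOT NULL columns: date is supplied; dosage is supplied; name is supplied; procedure_id is supplied; value defaults to 42.
CHECK constraints: 'abc' satisfies (name <> ''); 273 satisfies (date BETWEEN -10 AND 990); 'x1' satisfies (provider <> '').
No constraint is violated.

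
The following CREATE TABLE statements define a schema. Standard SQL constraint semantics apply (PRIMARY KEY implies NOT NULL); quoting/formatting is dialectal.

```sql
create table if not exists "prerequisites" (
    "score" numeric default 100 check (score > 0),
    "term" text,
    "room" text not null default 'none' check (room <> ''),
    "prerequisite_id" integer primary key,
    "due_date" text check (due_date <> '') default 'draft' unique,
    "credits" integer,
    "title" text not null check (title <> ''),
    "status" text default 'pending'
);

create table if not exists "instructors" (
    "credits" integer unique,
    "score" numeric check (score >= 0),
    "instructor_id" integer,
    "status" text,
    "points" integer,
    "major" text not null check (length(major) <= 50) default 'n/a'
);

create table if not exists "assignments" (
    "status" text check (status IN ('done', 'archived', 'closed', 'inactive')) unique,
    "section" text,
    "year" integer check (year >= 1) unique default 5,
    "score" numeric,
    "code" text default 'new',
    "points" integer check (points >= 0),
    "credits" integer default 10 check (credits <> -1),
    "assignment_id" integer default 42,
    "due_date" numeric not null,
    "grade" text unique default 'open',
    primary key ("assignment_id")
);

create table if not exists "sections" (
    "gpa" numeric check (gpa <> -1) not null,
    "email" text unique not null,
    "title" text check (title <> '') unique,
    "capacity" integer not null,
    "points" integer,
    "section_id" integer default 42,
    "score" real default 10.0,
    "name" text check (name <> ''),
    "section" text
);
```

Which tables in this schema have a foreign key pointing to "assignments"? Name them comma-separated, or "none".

No REFERENCES clause anywhere in the schema names assignments.

none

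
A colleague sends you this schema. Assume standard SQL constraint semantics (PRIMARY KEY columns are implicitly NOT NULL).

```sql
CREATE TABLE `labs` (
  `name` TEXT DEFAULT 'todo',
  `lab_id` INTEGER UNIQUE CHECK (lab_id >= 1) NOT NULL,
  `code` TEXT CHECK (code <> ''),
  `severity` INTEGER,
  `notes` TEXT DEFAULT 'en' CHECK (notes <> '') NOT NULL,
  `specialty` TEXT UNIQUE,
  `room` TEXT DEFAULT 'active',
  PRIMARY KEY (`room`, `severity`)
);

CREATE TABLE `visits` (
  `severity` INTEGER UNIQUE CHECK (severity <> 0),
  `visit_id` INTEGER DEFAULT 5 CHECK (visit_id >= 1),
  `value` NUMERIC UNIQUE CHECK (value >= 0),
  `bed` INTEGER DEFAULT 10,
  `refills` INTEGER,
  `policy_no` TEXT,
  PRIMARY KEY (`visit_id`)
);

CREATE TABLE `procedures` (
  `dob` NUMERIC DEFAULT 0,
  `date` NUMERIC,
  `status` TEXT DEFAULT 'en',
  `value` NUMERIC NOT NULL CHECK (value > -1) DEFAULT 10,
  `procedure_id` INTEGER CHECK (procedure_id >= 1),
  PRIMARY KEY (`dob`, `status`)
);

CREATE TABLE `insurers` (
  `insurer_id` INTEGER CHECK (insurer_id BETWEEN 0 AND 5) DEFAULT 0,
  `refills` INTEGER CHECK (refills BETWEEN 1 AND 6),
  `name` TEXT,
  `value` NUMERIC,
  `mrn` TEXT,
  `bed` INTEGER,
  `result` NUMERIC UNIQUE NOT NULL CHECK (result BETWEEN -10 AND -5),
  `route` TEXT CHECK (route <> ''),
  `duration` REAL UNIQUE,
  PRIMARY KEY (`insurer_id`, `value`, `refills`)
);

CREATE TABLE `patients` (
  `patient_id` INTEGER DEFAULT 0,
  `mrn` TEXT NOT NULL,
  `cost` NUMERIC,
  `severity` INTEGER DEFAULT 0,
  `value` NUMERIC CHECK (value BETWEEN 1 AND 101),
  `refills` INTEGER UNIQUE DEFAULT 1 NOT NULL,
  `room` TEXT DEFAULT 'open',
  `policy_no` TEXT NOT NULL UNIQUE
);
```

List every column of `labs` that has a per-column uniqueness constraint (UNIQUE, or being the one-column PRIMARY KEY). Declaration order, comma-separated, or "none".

- name: no UNIQUE or single-column PK constraint.
- lab_id: declared UNIQUE → unique.
- code: no UNIQUE or single-column PK constraint.
- severity: part of a composite PRIMARY KEY — only the tuple is unique, not this column on its own.
- notes: no UNIQUE or single-column PK constraint.
- specialty: declared UNIQUE → unique.
- room: part of a composite PRIMARY KEY — only the tuple is unique, not this column on its own.

lab_id, specialty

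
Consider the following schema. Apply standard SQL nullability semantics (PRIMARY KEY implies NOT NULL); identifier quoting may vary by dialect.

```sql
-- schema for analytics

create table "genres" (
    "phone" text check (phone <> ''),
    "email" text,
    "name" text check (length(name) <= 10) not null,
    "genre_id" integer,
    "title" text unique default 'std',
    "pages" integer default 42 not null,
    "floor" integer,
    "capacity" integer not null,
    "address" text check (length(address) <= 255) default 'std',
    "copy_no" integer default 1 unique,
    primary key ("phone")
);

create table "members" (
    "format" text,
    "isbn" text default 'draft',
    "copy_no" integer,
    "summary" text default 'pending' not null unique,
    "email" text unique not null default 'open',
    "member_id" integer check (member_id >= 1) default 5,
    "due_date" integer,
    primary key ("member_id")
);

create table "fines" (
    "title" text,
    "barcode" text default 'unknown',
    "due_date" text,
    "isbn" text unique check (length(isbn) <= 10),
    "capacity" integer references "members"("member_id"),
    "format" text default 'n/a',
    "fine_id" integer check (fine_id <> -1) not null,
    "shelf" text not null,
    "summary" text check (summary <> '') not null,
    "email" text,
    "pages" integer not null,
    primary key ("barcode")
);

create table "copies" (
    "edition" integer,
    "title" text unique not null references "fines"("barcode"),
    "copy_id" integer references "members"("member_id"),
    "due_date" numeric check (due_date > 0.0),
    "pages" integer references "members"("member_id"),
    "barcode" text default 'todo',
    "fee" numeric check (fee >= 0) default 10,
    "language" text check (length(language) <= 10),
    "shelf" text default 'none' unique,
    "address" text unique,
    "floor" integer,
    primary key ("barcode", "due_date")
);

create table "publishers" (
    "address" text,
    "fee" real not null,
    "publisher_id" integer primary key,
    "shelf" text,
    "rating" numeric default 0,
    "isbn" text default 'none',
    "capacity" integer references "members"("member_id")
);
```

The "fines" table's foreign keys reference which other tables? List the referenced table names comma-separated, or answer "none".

- capacity REFERENCES members(member_id).

members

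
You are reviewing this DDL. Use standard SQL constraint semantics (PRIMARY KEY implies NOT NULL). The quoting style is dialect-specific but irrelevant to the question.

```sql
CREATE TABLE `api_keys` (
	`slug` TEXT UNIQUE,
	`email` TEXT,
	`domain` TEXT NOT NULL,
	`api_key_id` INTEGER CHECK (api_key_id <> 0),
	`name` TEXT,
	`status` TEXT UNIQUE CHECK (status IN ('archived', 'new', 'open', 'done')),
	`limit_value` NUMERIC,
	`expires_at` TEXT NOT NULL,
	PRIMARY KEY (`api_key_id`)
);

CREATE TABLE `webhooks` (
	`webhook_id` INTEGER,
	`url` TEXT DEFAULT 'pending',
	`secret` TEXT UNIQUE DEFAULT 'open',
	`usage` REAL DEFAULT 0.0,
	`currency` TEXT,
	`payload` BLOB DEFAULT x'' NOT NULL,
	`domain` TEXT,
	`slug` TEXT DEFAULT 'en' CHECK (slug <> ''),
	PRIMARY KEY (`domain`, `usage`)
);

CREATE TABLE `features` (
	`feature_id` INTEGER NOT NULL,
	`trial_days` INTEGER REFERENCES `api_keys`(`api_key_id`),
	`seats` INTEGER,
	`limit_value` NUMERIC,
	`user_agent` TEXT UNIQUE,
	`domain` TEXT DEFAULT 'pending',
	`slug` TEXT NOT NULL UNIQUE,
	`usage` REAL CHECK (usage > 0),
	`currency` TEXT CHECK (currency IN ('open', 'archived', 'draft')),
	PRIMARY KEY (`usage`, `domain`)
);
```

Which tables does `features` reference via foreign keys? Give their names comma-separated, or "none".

- trial_days REFERENCES api_keys(api_key_id).

api_keys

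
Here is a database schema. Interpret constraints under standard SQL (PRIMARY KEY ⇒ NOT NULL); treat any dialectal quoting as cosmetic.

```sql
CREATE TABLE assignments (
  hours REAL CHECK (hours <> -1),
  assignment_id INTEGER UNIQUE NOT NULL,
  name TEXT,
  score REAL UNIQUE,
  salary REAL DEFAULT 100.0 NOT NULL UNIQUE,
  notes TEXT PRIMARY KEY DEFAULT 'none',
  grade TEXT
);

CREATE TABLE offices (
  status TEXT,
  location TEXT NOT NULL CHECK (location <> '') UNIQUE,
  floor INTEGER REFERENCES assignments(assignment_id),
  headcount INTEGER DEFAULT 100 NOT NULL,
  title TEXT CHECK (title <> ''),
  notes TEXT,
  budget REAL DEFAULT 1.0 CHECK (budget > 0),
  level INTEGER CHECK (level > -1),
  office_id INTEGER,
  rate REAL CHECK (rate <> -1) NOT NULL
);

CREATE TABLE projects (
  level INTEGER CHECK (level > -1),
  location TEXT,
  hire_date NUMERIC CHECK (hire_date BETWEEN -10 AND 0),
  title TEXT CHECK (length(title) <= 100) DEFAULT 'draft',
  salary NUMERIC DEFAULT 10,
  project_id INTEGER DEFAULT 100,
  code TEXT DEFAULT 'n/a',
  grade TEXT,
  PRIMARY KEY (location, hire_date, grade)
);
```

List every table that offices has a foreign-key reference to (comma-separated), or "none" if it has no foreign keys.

- floor REFERENCES assignments(assignment_id).

assignments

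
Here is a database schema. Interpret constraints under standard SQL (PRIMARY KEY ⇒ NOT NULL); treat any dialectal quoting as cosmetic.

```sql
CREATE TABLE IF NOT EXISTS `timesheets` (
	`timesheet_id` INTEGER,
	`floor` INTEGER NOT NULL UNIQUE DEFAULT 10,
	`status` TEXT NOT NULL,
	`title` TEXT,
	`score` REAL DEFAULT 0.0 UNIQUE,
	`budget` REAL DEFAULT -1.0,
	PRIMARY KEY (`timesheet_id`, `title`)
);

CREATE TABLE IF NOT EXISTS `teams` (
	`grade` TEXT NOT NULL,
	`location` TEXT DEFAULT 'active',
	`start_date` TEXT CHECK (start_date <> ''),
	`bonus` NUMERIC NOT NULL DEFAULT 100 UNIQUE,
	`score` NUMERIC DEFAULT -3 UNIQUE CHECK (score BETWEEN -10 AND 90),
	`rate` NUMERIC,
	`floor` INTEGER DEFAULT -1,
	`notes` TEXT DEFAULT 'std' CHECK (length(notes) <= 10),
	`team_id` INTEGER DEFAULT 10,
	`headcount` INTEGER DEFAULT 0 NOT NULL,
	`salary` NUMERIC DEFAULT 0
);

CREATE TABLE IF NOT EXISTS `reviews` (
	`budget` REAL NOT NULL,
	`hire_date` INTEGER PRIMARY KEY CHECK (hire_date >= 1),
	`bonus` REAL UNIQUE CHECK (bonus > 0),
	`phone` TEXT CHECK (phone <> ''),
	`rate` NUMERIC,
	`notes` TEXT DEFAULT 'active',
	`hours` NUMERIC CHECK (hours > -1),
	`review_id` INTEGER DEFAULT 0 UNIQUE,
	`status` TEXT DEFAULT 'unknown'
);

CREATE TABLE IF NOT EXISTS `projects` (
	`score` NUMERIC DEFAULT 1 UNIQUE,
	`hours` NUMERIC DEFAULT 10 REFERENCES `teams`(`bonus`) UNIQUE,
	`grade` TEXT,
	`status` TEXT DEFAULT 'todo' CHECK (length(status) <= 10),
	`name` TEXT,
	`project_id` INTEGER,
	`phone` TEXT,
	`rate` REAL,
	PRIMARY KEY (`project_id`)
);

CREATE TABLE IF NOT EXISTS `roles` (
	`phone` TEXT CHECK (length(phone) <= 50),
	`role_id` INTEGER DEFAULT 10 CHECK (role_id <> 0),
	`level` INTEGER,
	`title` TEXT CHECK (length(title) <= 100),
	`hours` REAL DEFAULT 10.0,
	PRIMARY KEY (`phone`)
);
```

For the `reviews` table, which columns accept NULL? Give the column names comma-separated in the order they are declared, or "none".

- budget: declared NOT NULL → not nullable.
- hire_date: part of the PRIMARY KEY, which implies NOT NULL → not nullable.
- bonus: CHECK does not forbid NULL (a CHECK constraint passes when its expression is NULL) → nullable.
- phone: CHECK does not forbid NULL (a CHECK constraint passes when its expression is NULL) → nullable.
- rate: no NOT NULL constraint applies → nullable.
- notes: DEFAULT only fills an omitted column; an explicit NULL is still allowed → nullable.
- hours: CHECK does not forbid NULL (a CHECK constraint passes when its expression is NULL) → nullable.
- review_id: UNIQUE does not imply NOT NULL → nullable.
- status: DEFAULT only fills an omitted column; an explicit NULL is still allowed → nullable.

bonus, phone, rate, notes, hours, review_id, status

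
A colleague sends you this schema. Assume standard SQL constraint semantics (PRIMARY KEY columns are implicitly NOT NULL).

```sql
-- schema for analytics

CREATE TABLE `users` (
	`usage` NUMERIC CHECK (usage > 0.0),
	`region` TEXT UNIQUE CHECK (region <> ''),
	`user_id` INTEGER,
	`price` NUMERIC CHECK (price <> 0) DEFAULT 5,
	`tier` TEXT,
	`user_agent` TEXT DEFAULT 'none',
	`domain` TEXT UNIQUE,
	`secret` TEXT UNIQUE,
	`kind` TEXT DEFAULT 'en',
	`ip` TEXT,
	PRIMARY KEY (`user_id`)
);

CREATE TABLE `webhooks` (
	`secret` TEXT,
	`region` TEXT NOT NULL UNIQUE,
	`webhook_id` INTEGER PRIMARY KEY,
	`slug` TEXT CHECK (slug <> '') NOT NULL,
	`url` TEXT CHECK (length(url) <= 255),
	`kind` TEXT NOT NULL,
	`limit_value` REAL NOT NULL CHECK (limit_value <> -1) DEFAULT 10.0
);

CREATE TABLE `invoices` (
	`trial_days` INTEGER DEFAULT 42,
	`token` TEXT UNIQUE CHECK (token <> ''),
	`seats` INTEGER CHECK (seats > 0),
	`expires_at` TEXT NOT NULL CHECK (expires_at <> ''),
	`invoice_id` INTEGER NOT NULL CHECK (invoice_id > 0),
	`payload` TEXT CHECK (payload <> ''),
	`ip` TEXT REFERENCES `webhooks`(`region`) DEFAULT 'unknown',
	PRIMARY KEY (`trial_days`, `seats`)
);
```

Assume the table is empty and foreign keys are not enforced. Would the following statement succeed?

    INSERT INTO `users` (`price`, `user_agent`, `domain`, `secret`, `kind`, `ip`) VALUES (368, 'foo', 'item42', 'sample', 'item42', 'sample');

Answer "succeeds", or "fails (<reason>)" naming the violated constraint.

user_id is omitted from the column list and has no DEFAULT, so it would receive NULL.
But user_id is part of the PRIMARY KEY (implied NOT NULL).

fails (NOT NULL on user_id)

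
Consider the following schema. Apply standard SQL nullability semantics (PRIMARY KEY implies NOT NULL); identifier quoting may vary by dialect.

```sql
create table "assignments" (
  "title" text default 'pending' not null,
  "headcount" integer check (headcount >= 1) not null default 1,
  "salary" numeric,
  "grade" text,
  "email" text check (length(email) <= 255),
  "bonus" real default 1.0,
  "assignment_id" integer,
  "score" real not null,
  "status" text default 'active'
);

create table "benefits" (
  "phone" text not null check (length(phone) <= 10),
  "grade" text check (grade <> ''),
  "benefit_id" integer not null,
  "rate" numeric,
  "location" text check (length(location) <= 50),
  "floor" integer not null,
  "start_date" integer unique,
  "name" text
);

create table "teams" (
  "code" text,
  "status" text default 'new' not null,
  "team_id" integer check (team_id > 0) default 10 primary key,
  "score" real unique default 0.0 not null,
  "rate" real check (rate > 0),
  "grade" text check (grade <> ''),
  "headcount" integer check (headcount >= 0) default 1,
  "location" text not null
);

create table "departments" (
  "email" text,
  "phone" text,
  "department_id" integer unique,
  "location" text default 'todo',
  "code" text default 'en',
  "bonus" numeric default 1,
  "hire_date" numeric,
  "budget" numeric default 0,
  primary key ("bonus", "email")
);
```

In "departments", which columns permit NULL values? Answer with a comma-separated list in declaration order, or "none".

phone, department_id, location, code, hire_date, budget

- email: part of the PRIMARY KEY, which implies NOT NULL → not nullable.
- phone: no NOT NULL constraint applies → nullable.
- department_id: UNIQUE does not imply NOT NULL → nullable.
- location: DEFAULT only fills an omitted column; an explicit NULL is still allowed → nullable.
- code: DEFAULT only fills an omitted column; an explicit NULL is still allowed → nullable.
- bonus: part of the PRIMARY KEY, which implies NOT NULL → not nullable.
- hire_date: no NOT NULL constraint applies → nullable.
- budget: DEFAULT only fills an omitted column; an explicit NULL is still allowed → nullable.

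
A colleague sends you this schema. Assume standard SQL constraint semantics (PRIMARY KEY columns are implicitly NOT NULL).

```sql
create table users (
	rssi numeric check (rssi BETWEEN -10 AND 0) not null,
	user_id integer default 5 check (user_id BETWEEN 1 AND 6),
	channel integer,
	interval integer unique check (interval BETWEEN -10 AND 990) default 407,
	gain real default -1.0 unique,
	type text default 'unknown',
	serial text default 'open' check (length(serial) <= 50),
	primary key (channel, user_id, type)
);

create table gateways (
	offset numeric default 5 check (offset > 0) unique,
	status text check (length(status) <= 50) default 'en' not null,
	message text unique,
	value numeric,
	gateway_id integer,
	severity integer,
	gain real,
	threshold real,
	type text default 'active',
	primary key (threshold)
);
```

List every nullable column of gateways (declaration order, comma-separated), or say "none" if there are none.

offset, message, value, gateway_id, severity, gain, type

- offset: CHECK does not forbid NULL (a CHECK constraint passes when its expression is NULL) → nullable.
- status: declared NOT NULL → not nullable.
- message: UNIQUE does not imply NOT NULL → nullable.
- value: no NOT NULL constraint applies → nullable.
- gateway_id: no NOT NULL constraint applies → nullable.
- severity: no NOT NULL constraint applies → nullable.
- gain: no NOT NULL constraint applies → nullable.
- threshold: part of the PRIMARY KEY, which implies NOT NULL → not nullable.
- type: DEFAULT only fills an omitted column; an explicit NULL is still allowed → nullable.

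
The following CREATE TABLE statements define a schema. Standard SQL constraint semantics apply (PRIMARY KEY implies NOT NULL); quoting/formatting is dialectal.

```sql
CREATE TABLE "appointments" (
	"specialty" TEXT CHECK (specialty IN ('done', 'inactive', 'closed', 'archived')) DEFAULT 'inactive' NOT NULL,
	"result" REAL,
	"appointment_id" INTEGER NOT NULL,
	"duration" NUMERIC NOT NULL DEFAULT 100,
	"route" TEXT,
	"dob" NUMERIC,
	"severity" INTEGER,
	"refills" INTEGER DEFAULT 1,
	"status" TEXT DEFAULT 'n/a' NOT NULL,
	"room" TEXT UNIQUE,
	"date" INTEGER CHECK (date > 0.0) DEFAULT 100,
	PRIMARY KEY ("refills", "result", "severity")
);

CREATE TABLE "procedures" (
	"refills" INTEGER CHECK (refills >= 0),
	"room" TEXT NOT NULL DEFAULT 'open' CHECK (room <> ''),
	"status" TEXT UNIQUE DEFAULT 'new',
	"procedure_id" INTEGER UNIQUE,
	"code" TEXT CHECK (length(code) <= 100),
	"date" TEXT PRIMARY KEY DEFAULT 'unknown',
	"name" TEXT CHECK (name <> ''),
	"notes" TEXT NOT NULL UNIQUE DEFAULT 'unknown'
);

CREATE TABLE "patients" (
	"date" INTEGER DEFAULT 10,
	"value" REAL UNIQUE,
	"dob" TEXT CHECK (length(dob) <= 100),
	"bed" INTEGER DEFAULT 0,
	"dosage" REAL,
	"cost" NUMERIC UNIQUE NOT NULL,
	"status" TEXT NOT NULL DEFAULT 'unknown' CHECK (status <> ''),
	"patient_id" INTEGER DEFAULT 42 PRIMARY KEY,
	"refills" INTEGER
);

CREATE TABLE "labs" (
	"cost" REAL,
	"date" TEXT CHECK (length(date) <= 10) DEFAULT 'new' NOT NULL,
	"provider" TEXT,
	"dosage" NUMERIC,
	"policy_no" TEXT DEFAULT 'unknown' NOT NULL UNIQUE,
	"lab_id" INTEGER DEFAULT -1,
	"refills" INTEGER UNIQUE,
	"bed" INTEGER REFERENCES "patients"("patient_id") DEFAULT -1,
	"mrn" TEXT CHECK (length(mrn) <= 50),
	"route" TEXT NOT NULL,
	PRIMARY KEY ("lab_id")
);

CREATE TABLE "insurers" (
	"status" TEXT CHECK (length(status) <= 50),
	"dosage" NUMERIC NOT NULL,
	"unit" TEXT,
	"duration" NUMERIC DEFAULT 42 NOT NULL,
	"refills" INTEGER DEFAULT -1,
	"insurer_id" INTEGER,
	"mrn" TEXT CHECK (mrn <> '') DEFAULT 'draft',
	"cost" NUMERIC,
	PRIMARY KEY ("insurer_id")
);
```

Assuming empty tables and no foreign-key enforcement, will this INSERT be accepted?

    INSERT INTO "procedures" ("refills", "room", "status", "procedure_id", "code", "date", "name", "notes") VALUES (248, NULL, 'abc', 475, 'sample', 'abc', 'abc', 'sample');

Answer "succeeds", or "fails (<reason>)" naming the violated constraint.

fails (NOT NULL on room)

room is explicitly set to NULL, but room is declared NOT NULL.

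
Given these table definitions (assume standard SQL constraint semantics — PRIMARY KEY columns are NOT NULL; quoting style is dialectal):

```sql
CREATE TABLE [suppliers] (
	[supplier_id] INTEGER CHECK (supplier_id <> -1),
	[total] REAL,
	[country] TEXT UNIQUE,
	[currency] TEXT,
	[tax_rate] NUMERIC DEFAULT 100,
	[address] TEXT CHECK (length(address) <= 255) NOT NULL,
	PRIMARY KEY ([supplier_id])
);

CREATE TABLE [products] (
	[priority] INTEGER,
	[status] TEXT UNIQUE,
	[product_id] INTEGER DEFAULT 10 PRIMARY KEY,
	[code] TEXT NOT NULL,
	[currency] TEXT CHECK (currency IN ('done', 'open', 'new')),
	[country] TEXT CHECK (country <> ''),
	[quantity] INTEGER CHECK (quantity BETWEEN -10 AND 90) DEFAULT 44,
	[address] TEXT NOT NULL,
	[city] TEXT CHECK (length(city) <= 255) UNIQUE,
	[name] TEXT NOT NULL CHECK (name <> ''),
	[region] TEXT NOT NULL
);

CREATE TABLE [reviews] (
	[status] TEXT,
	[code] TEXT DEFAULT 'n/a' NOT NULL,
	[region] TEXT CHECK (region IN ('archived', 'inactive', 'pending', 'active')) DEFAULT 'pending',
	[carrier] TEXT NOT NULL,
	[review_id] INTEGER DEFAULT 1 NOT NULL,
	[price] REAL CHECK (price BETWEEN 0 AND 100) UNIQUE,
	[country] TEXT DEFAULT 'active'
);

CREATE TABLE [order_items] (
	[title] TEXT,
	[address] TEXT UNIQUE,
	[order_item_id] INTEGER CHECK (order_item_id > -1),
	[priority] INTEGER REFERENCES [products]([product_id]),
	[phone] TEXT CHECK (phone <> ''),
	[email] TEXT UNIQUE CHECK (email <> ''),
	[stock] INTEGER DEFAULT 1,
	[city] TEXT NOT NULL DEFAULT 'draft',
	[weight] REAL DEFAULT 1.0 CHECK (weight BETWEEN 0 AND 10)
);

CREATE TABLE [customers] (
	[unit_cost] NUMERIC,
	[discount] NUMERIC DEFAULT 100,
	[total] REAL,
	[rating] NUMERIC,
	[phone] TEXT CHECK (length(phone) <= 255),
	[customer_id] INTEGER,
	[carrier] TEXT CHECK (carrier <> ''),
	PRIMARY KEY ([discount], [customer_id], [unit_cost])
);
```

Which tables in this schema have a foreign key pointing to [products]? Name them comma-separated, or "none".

order_items

- order_items.priority references products(product_id).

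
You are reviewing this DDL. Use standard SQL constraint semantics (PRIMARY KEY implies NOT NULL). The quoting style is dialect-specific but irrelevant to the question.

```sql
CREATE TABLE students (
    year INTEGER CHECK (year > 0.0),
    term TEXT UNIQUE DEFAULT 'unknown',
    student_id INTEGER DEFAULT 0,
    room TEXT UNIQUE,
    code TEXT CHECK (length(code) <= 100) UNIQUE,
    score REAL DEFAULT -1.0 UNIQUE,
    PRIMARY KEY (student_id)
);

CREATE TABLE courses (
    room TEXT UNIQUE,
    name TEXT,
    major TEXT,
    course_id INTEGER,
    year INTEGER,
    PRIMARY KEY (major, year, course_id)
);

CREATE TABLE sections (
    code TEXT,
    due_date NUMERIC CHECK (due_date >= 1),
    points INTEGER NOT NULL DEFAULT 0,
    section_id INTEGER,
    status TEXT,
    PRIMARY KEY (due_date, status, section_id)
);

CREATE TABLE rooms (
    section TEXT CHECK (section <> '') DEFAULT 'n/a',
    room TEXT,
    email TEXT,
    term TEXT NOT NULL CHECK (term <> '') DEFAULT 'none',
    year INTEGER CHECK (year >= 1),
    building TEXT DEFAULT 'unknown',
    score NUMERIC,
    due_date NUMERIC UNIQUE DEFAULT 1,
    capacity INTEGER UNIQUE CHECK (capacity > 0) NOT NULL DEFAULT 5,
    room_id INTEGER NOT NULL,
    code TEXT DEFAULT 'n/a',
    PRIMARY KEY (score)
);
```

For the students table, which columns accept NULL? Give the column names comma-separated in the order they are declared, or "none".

year, term, room, code, score

- year: CHECK does not forbid NULL (a CHECK constraint passes when its expression is NULL) → nullable.
- term: UNIQUE does not imply NOT NULL → nullable.
- student_id: part of the PRIMARY KEY, which implies NOT NULL → not nullable.
- room: UNIQUE does not imply NOT NULL → nullable.
- code: CHECK does not forbid NULL (a CHECK constraint passes when its expression is NULL) → nullable.
- score: UNIQUE does not imply NOT NULL → nullable.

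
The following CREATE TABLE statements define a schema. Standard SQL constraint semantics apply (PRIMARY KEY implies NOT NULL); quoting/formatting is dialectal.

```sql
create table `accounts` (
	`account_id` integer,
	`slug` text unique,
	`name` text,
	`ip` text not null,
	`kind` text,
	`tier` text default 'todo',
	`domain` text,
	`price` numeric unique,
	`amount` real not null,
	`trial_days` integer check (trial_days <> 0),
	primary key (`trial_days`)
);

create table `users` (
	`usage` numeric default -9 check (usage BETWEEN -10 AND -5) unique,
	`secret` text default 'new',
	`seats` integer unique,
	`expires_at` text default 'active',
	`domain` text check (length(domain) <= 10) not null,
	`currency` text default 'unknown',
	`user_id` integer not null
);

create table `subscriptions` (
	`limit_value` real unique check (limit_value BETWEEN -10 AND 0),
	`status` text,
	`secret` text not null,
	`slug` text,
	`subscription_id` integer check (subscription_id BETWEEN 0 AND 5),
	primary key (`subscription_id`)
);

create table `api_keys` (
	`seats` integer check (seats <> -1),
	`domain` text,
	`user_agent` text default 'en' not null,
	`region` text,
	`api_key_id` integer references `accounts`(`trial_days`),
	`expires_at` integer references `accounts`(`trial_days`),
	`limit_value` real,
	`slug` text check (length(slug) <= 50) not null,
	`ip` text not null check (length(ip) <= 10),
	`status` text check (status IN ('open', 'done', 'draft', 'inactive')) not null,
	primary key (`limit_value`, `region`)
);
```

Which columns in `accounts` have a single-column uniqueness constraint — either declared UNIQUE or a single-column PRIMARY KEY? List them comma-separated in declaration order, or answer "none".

slug, price, trial_days

- account_id: no UNIQUE or single-column PK constraint.
- slug: declared UNIQUE → unique.
- name: no UNIQUE or single-column PK constraint.
- ip: no UNIQUE or single-column PK constraint.
- kind: no UNIQUE or single-column PK constraint.
- tier: no UNIQUE or single-column PK constraint.
- domain: no UNIQUE or single-column PK constraint.
- price: declared UNIQUE → unique.
- amount: no UNIQUE or single-column PK constraint.
- trial_days: single-column PRIMARY KEY → unique.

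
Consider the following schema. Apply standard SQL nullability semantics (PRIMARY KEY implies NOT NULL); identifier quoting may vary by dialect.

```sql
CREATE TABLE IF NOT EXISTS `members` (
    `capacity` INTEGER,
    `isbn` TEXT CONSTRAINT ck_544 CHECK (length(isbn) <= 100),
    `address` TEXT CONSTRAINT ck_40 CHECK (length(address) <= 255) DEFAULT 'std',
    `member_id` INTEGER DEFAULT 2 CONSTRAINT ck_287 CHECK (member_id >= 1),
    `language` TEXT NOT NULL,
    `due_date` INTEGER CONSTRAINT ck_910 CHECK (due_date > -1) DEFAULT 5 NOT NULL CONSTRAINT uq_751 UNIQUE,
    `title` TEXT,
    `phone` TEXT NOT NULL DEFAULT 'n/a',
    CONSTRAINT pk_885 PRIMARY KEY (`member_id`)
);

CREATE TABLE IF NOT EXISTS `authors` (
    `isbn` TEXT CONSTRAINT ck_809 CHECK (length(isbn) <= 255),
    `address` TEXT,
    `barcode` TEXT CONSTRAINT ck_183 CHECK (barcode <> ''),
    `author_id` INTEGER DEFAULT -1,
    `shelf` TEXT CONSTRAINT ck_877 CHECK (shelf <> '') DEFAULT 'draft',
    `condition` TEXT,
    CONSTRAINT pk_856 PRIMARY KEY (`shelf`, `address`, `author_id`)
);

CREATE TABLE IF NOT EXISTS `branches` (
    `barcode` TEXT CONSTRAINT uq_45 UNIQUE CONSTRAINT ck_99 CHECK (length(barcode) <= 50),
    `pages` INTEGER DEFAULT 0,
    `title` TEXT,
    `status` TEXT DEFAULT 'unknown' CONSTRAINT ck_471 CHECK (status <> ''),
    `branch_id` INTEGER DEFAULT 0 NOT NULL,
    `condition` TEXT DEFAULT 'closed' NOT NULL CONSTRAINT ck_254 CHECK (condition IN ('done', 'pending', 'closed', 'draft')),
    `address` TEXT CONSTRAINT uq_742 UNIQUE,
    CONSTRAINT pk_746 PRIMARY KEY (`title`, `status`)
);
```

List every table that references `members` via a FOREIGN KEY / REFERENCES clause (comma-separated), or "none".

none

No REFERENCES clause anywhere in the schema names members.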